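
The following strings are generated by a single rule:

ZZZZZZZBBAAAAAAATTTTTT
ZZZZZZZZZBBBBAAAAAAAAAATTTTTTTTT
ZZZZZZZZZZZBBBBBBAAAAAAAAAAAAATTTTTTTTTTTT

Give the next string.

ZZZZZZZZZZZZZBBBBBBBBAAAAAAAAAAAAAAAATTTTTTTTTTTTTTT

The n-th term is 2n+3 Z's then 2n-2 B's then 3n+1 A's then 3n T's, where the shown terms are n = 2, 3, 4.
Setting n = 5 gives 13, 8, 16, 15 characters in each block.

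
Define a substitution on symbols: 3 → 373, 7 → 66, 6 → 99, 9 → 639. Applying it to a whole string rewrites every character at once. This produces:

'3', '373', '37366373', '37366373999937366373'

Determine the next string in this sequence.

Rewriting the 20 symbols of 37366373999937366373 one by one yields 373 66 373 99 99 373 66 373 639 639 639 639 373 66 373 99 99 373 66 373; concatenated:

3736637399993736637363963963963937366373999937366373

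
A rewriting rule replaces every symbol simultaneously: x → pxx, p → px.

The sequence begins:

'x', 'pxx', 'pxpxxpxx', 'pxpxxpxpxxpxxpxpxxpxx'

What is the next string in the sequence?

φ(pxpxxpxpxxpxxpxpxxpxx) expands symbol-by-symbol to px pxx px pxx pxx px pxx px pxx pxx px pxx pxx px pxx px pxx pxx px pxx pxx; joining the 21 pieces gives the next term.

pxpxxpxpxxpxxpxpxxpxpxxpxxpxpxxpxxpxpxxpxpxxpxxpxpxxpxx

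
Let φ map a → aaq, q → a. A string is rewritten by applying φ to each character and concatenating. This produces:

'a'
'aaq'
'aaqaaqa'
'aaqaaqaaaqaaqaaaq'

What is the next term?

aaqaaqaaaqaaqaaaqaaqaaqaaaqaaqaaaqaaqaaqa

φ(aaqaaqaaaqaaqaaaq) expands symbol-by-symbol to aaq aaq a aaq aaq a aaq aaq aaq a aaq aaq a aaq aaq aaq a; joining the 17 pieces gives the next term.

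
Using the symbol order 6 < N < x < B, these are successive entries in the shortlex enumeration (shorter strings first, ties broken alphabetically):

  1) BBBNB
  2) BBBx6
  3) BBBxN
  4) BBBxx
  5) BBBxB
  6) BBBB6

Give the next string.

BBBBN

Treat BBBB6 as a base-4 numeral over the given alphabet and add one, carrying through any trailing B's.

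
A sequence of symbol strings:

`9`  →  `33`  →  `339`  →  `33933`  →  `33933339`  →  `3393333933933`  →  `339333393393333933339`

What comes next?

3393333933933339333393393333933933

From term 3 onward, concatenate the last term with the second-to-last: 33·9 = 339, 339·33 = 33933, …
The next term joins 339333393393333933339 and 3393333933933.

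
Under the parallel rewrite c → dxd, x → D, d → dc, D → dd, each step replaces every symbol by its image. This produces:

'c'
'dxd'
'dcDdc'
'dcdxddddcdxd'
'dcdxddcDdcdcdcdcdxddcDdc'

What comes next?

dcdxddcDdcdcdxddddcdxddcdxddcdxddcdxddcDdcdcdxddddcdxd

Applying the rule to each of the 24 symbols of dcdxddcDdcdcdcdcdxddcDdc gives the pieces dc dxd dc D dc dc dxd dd dc dxd dc dxd dc dxd dc dxd dc D dc dc dxd dd dc dxd, which concatenate to the answer.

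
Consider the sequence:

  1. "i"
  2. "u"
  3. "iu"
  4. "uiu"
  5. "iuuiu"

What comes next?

uiuiuuiu

This is a Fibonacci-style word recurrence s(k) = s(k−2)·s(k−1): e.g. i·u = iu.
Continuing: uiu · iuuiu gives term 6.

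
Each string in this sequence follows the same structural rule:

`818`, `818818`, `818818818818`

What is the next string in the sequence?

Each string is two copies of the previous one concatenated.
Doubling 818818818818:

818818818818818818818818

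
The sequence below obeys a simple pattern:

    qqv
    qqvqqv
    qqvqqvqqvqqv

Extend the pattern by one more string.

Each string is two copies of the previous one concatenated.
One more doubling of qqvqqvqqvqqv gives the answer.

qqvqqvqqvqqvqqvqqvqqvqqv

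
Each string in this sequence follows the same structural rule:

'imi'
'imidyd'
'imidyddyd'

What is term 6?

The strings grow by a fixed suffix dyd each time.
From imidyddyd, 3 further steps: imidyddyd → imidyddyddyd → imidyddyddyddyd → (answer).

imidyddyddyddyddyd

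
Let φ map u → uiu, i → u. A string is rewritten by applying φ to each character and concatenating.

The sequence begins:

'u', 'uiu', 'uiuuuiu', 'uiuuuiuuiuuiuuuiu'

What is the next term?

Replace each of the 17 characters of uiuuuiuuiuuiuuuiu in place — uiu u uiu uiu uiu u uiu uiu u uiu uiu u uiu uiu uiu u uiu — and concatenate.

uiuuuiuuiuuiuuuiuuiuuuiuuiuuuiuuiuuiuuuiu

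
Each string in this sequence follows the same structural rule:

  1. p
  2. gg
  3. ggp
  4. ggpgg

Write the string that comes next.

This is a Fibonacci-style word recurrence s(k) = s(k−1)·s(k−2): e.g. gg·p = ggp.
Continuing: ggpgg · ggp gives term 5.

ggpggggp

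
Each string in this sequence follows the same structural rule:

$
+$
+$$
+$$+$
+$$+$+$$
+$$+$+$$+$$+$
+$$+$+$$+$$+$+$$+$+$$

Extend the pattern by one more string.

+$$+$+$$+$$+$+$$+$+$$+$$+$+$$+$$+$

This is a Fibonacci-style word recurrence s(k) = s(k−1)·s(k−2): e.g. +$·$ = +$$.
Continuing: +$$+$+$$+$$+$+$$+$+$$ · +$$+$+$$+$$+$ gives term 8.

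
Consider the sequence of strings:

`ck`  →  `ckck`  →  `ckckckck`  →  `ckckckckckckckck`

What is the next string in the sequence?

Each string is two copies of the previous one concatenated.
Doubling ckckckckckckckck:

ckckckckckckckckckckckckckckckck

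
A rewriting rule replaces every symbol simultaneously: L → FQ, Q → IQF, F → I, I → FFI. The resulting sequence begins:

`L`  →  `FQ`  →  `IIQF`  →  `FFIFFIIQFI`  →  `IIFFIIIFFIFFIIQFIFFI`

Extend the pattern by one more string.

FFIFFIIIFFIFFIFFIIIFFIIIFFIFFIIQFIFFIIIFFI

φ(IIFFIIIFFIFFIIQFIFFI) expands symbol-by-symbol to FFI FFI I I FFI FFI FFI I I FFI I I FFI FFI IQF I FFI I I FFI; joining the 20 pieces gives the next term.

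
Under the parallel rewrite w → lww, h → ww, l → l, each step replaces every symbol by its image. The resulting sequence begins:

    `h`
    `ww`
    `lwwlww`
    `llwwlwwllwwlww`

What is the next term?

lllwwlwwllwwlwwlllwwlwwllwwlww

Replace each of the 14 characters of llwwlwwllwwlww in place — l l lww lww l lww lww l l lww lww l lww lww — and concatenate.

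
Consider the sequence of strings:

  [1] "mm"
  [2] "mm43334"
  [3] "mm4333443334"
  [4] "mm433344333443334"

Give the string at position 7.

mm433344333443334433344333443334

The strings grow by a fixed suffix 43334 each time.
From mm433344333443334, 3 further steps: mm433344333443334 → mm43334433344333443334 → mm4333443334433344333443334 → (answer).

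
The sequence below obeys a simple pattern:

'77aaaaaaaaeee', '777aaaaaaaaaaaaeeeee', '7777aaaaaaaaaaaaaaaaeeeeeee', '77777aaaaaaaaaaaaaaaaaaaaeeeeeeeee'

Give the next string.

777777aaaaaaaaaaaaaaaaaaaaaaaaeeeeeeeeeee

The n-th term is n 7's then 4n a's then 2n-1 e's, where the shown terms are n = 2, 3, 4, 5.
Setting n = 6 gives 6, 24, 11 characters in each block.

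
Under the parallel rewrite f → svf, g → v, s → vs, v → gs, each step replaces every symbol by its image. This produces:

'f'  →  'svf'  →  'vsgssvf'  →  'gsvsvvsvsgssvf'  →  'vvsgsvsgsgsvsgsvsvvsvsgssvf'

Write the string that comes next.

gsgsvsvvsgsvsvvsvvsgsvsvvsgsvsgsgsvsgsvsvvsvsgssvf

Applying the rule to each of the 27 symbols of vvsgsvsgsgsvsgsvsvvsvsgssvf gives the pieces gs gs vs v vs gs vs v vs v vs gs vs v vs gs vs gs gs vs gs vs v vs vs gs svf, which concatenate to the answer.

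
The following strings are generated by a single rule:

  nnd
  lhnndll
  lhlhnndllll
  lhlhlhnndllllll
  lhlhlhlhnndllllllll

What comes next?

lhlhlhlhlhnndllllllllll

Every step adds lh to the front and ll to the end of the previous string.
So the next term is lh·lhlhlhlhnndllllllll·ll.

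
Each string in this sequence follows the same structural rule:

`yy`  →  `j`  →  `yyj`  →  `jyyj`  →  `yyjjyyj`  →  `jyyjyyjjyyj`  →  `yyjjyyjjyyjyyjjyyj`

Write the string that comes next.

From term 3 onward, concatenate the second-to-last term with the last: yy·j = yyj, j·yyj = jyyj, …
The next term joins jyyjyyjjyyj and yyjjyyjjyyjyyjjyyj.

jyyjyyjjyyjyyjjyyjjyyjyyjjyyj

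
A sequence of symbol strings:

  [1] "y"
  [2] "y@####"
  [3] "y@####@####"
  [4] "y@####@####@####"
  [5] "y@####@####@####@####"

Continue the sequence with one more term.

Every step adds @#### to the end: s(k+1) = s(k)·@####.
So the next term is y@####@####@####@####·@####.

y@####@####@####@####@####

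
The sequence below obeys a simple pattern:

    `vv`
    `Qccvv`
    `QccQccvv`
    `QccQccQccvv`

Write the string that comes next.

The strings grow by a fixed prefix Qcc each time.
Applying this once more to QccQccQccvv:

QccQccQccQccvv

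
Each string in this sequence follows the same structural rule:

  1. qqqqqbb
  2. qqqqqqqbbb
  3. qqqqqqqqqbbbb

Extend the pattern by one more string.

qqqqqqqqqqqbbbbb

Reading off run lengths: q runs 5, 7, 9; b runs 2, 3, 4 — each is linear in n, where the shown terms are n = 2, 3, 4.
At n = 5 the blocks have lengths 11, 5.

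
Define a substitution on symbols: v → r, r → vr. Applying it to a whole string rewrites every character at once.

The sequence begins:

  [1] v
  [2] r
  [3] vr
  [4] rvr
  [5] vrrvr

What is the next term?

Rewriting each symbol of vrrvr: v→r, r→vr, r→vr, v→r, r→vr, which concatenates to r vr vr r vr.

rvrvrrvr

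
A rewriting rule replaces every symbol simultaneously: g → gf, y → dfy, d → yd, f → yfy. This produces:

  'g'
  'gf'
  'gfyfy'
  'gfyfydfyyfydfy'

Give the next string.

Rewriting the 14 symbols of gfyfydfyyfydfy one by one yields gf yfy dfy yfy dfy yd yfy dfy dfy yfy dfy yd yfy dfy; concatenated:

gfyfydfyyfydfyydyfydfydfyyfydfyydyfydfy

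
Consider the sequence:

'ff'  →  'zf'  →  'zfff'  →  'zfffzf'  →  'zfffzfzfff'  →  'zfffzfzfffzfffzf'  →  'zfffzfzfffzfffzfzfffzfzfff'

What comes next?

zfffzfzfffzfffzfzfffzfzfffzfffzfzfffzfffzf

Each term (from the third on) is the previous term followed by the one before it: term 3 = zf·ff = zfff.
Continuing: zfffzfzfffzfffzfzfffzfzfff · zfffzfzfffzfffzf gives term 8.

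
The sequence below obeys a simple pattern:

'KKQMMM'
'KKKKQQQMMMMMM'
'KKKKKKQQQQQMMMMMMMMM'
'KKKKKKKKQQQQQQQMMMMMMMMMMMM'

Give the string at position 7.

KKKKKKKKKKKKKKQQQQQQQQQQQQQMMMMMMMMMMMMMMMMMMMMM

Term n consists of 2n K's, followed by 2n-1 Q's, followed by 3n M's (n = 1, 2, …).
At n = 7 the blocks have lengths 14, 13, 21.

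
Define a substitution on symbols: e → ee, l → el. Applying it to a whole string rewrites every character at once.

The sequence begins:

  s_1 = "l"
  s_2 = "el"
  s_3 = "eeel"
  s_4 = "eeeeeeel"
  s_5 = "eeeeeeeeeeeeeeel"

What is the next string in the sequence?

Rewriting the 16 symbols of eeeeeeeeeeeeeeel one by one yields ee ee ee ee ee ee ee ee ee ee ee ee ee ee ee el; concatenated:

eeeeeeeeeeeeeeeeeeeeeeeeeeeeeeel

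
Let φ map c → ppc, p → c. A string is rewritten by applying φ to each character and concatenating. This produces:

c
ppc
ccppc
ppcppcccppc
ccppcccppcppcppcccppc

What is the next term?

φ(ccppcccppcppcppcccppc) expands symbol-by-symbol to ppc ppc c c ppc ppc ppc c c ppc c c ppc c c ppc ppc ppc c c ppc; joining the 21 pieces gives the next term.

ppcppcccppcppcppcccppcccppcccppcppcppcccppc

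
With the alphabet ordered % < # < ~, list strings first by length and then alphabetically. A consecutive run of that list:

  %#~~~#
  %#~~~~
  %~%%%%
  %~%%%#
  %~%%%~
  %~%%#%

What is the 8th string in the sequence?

Continuing the enumeration 2 steps past %~%%#%: %~%%#% → %~%%## → (answer).

%~%%#~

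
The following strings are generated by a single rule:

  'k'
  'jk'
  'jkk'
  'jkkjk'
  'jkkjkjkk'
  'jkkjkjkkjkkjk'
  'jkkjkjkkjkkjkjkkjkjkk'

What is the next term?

jkkjkjkkjkkjkjkkjkjkkjkkjkjkkjkkjk

This is a Fibonacci-style word recurrence s(k) = s(k−1)·s(k−2): e.g. jk·k = jkk.
The next term joins jkkjkjkkjkkjkjkkjkjkk and jkkjkjkkjkkjk.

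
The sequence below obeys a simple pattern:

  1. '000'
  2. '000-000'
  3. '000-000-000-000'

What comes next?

000-000-000-000-000-000-000-000

s(k+1) = s(k)·-·s(k) — each term doubles the last with '-' between the halves.
So the next term is two copies of 000-000-000-000 with '-' between the halves.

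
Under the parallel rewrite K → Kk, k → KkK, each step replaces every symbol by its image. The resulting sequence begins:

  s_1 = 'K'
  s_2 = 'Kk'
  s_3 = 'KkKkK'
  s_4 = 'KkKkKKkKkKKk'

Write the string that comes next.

KkKkKKkKkKKkKkKkKKkKkKKkKkKkK

Apply φ to KkKkKKkKkKKk symbol by symbol: K→Kk, k→KkK, K→Kk, k→KkK, K→Kk, K→Kk, k→KkK, K→Kk, k→KkK, K→Kk, K→Kk, k→KkK; joined: Kk KkK Kk KkK Kk Kk KkK Kk KkK Kk Kk KkK.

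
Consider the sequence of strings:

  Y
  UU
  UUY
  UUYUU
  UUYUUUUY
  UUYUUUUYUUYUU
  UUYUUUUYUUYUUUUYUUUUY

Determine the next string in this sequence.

From term 3 onward, concatenate the last term with the second-to-last: UU·Y = UUY, UUY·UU = UUYUU, …
Continuing: UUYUUUUYUUYUUUUYUUUUY · UUYUUUUYUUYUU gives term 8.

UUYUUUUYUUYUUUUYUUUUYUUYUUUUYUUYUU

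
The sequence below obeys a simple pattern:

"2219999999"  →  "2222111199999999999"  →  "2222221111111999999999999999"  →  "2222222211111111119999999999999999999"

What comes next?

The n-th term is 2n 2's then 3n-2 1's then 4n+3 9's (n = 1, 2, …).
For the next term, n = 5, so the run lengths are 10, 13, 23.

2222222222111111111111199999999999999999999999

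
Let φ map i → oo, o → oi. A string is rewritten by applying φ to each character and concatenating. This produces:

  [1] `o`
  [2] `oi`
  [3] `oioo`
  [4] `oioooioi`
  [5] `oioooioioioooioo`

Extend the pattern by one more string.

Applying the rule to each of the 16 symbols of oioooioioioooioo gives the pieces oi oo oi oi oi oo oi oo oi oo oi oi oi oo oi oi, which concatenate to the answer.

oioooioioioooioooioooioioioooioi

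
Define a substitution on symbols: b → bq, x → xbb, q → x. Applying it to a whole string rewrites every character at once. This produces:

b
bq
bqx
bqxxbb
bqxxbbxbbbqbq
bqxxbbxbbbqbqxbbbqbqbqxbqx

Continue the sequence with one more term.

bqxxbbxbbbqbqxbbbqbqbqxbqxxbbbqbqbqxbqxbqxxbbbqxxbb

Replace each of the 26 characters of bqxxbbxbbbqbqxbbbqbqbqxbqx in place — bq x xbb xbb bq bq xbb bq bq bq x bq x xbb bq bq bq x bq x bq x xbb bq x xbb — and concatenate.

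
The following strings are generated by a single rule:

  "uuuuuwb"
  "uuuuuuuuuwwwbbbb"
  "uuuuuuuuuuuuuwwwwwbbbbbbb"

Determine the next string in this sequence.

uuuuuuuuuuuuuuuuuwwwwwwwbbbbbbbbbb

Reading off run lengths: u runs 5, 9, 13; w runs 1, 3, 5; b runs 1, 4, 7 — each is linear in n (n = 1, 2, …).
At n = 4 the blocks have lengths 17, 7, 10.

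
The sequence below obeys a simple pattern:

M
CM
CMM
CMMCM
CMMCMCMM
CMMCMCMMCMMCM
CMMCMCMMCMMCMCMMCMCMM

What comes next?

Each term (from the third on) is the previous term followed by the one before it: term 3 = CM·M = CMM.
Continuing: CMMCMCMMCMMCMCMMCMCMM · CMMCMCMMCMMCM gives term 8.

CMMCMCMMCMMCMCMMCMCMMCMMCMCMMCMMCM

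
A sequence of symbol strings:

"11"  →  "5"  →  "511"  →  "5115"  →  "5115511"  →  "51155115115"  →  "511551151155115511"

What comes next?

51155115115511551151155115115

This is a Fibonacci-style word recurrence s(k) = s(k−1)·s(k−2): e.g. 5·11 = 511.
The next term joins 511551151155115511 and 51155115115.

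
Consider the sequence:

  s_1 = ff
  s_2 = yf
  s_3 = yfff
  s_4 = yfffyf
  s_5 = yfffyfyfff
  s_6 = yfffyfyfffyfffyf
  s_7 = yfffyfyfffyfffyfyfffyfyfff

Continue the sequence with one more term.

yfffyfyfffyfffyfyfffyfyfffyfffyfyfffyfffyf

This is a Fibonacci-style word recurrence s(k) = s(k−1)·s(k−2): e.g. yf·ff = yfff.
Continuing: yfffyfyfffyfffyfyfffyfyfff · yfffyfyfffyfffyf gives term 8.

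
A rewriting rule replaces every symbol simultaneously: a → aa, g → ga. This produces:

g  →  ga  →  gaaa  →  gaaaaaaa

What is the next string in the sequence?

gaaaaaaaaaaaaaaa

Rewriting each symbol of gaaaaaaa: g→ga, a→aa, a→aa, a→aa, a→aa, a→aa, a→aa, a→aa, which concatenates to ga aa aa aa aa aa aa aa.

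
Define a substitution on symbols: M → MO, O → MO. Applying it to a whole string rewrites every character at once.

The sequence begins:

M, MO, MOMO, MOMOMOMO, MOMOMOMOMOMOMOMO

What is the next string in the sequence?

Replace each of the 16 characters of MOMOMOMOMOMOMOMO in place — MO MO MO MO MO MO MO MO MO MO MO MO MO MO MO MO — and concatenate.

MOMOMOMOMOMOMOMOMOMOMOMOMOMOMOMO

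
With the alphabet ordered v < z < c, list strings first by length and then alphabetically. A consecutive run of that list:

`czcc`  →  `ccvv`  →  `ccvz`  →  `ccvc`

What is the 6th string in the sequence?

cczz

Advancing 2 positions from ccvc through ccvc → cczv reaches term 6.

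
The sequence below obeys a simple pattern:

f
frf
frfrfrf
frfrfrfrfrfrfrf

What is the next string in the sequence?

Each string is two copies of the previous one joined by 'r'.
Doubling frfrfrfrfrfrfrf with 'r' between the halves:

frfrfrfrfrfrfrfrfrfrfrfrfrfrfrf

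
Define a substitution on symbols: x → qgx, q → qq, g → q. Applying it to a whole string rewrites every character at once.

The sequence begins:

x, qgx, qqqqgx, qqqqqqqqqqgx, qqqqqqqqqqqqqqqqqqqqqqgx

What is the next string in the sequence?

φ(qqqqqqqqqqqqqqqqqqqqqqgx) expands symbol-by-symbol to qq qq qq qq qq qq qq qq qq qq qq qq qq qq qq qq qq qq qq qq qq qq q qgx; joining the 24 pieces gives the next term.

qqqqqqqqqqqqqqqqqqqqqqqqqqqqqqqqqqqqqqqqqqqqqqgx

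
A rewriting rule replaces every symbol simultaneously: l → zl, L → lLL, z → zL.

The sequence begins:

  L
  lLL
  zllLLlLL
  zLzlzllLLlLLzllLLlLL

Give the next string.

zLlLLzLzlzLzlzllLLlLLzllLLlLLzLzlzllLLlLLzllLLlLL

φ(zLzlzllLLlLLzllLLlLL) expands symbol-by-symbol to zL lLL zL zl zL zl zl lLL lLL zl lLL lLL zL zl zl lLL lLL zl lLL lLL; joining the 20 pieces gives the next term.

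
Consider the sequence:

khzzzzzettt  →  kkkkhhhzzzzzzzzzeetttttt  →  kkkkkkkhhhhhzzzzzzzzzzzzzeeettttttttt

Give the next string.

The n-th term is 3n-2 k's then 2n-1 h's then 4n+1 z's then n e's then 3n t's (n = 1, 2, …).
At n = 4 the blocks have lengths 10, 7, 17, 4, 12.

kkkkkkkkkkhhhhhhhzzzzzzzzzzzzzzzzzeeeetttttttttttt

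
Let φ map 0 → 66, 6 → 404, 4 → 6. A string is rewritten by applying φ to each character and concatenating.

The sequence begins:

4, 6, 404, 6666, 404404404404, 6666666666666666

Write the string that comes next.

Applying the rule to each of the 16 symbols of 6666666666666666 gives the pieces 404 404 404 404 404 404 404 404 404 404 404 404 404 404 404 404, which concatenate to the answer.

404404404404404404404404404404404404404404404404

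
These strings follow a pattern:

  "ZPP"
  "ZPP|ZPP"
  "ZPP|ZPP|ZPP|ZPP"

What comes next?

Each string is two copies of the previous one joined by '|'.
Doubling ZPP|ZPP|ZPP|ZPP with '|' between the halves:

ZPP|ZPP|ZPP|ZPP|ZPP|ZPP|ZPP|ZPP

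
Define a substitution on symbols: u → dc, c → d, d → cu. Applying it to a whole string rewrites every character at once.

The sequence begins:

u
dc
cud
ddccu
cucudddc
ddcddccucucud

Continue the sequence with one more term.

cucudcucudddcddcddccu

Replace each of the 13 characters of ddcddccucucud in place — cu cu d cu cu d d dc d dc d dc cu — and concatenate.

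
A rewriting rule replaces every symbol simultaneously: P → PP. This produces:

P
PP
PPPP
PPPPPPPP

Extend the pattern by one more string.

PPPPPPPPPPPPPPPP

Expanding PPPPPPPP: P→PP, P→PP, P→PP, P→PP, P→PP, P→PP, P→PP, P→PP. Concatenated: PP PP PP PP PP PP PP PP.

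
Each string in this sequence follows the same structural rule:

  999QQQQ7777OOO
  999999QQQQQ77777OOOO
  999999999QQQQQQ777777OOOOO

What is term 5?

Reading off run lengths: 9 runs 3, 6, 9; Q runs 4, 5, 6; 7 runs 4, 5, 6; O runs 3, 4, 5 — each is linear in n (n = 1, 2, …).
For term 5, n = 5, so the run lengths are 15, 8, 8, 7.

999999999999999QQQQQQQQ77777777OOOOOOO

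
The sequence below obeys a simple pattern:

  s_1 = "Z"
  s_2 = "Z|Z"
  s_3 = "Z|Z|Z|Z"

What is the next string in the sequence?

Each string is two copies of the previous one joined by '|'.
Doubling Z|Z|Z|Z with '|' between the halves:

Z|Z|Z|Z|Z|Z|Z|Z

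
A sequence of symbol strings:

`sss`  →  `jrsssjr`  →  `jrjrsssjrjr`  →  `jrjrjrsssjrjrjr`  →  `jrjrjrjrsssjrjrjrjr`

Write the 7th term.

jrjrjrjrjrjrsssjrjrjrjrjrjr

s(k+1) = jr·s(k)·jr, so each term gains jr as a prefix and jr as a suffix.
From jrjrjrjrsssjrjrjrjr, 2 further steps: jrjrjrjrsssjrjrjrjr → jrjrjrjrjrsssjrjrjrjrjr → (answer).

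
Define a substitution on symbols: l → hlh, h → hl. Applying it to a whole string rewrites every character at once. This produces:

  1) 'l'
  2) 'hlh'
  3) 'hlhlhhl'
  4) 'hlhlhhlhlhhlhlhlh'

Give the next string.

φ(hlhlhhlhlhhlhlhlh) expands symbol-by-symbol to hl hlh hl hlh hl hl hlh hl hlh hl hl hlh hl hlh hl hlh hl; joining the 17 pieces gives the next term.

hlhlhhlhlhhlhlhlhhlhlhhlhlhlhhlhlhhlhlhhl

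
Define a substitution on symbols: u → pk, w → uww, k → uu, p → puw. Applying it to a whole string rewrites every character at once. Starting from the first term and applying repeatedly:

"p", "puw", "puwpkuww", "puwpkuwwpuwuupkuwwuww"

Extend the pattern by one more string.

puwpkuwwpuwuupkuwwuwwpuwpkuwwpkpkpuwuupkuwwuwwpkuwwuww

φ(puwpkuwwpuwuupkuwwuww) expands symbol-by-symbol to puw pk uww puw uu pk uww uww puw pk uww pk pk puw uu pk uww uww pk uww uww; joining the 21 pieces gives the next term.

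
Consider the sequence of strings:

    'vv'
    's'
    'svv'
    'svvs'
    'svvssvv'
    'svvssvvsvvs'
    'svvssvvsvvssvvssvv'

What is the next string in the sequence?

svvssvvsvvssvvssvvsvvssvvsvvs

From term 3 onward, concatenate the last term with the second-to-last: s·vv = svv, svv·s = svvs, …
So term 8 is svvssvvsvvssvvssvv·svvssvvsvvs.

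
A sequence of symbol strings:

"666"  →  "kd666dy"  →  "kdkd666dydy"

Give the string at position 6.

Each term wraps the previous one in kd on the left and dy on the right.
From kdkd666dydy, 3 further steps: kdkd666dydy → kdkdkd666dydydy → kdkdkdkd666dydydydy → (answer).

kdkdkdkdkd666dydydydydy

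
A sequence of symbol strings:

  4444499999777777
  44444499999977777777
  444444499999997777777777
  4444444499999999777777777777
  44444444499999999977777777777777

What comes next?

Term n consists of n+3 4's, followed by n+3 9's, followed by 2n+2 7's, where the shown terms are n = 2, 3, 4, 5, 6.
For the next term, n = 7, so the run lengths are 10, 10, 16.

444444444499999999997777777777777777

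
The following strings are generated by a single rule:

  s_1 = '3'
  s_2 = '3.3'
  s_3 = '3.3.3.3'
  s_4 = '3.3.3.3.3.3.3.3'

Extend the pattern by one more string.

Every step duplicates the string with '.' between the halves.
So the next term is two copies of 3.3.3.3.3.3.3.3 with '.' between the halves.

3.3.3.3.3.3.3.3.3.3.3.3.3.3.3.3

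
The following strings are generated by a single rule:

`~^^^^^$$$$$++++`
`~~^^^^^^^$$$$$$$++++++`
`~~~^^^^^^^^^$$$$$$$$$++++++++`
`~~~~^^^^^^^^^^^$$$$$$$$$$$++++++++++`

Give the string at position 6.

The n-th term is n-1 ~'s then 2n+1 ^'s then 2n+1 $'s then 2n +'s, where the shown terms are n = 2, 3, 4, 5.
At n = 7 the blocks have lengths 6, 15, 15, 14.

~~~~~~^^^^^^^^^^^^^^^$$$$$$$$$$$$$$$++++++++++++++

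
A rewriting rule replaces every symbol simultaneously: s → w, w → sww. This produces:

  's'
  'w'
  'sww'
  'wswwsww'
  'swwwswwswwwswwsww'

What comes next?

Applying the rule to each of the 17 symbols of swwwswwswwwswwsww gives the pieces w sww sww sww w sww sww w sww sww sww w sww sww w sww sww, which concatenate to the answer.

wswwswwswwwswwswwwswwswwswwwswwswwwswwsww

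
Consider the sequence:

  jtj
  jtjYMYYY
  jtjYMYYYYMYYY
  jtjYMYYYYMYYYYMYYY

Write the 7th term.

The strings grow by a fixed suffix YMYYY each time.
From jtjYMYYYYMYYYYMYYY, 3 further steps: jtjYMYYYYMYYYYMYYY → jtjYMYYYYMYYYYMYYYYMYYY → jtjYMYYYYMYYYYMYYYYMYYYYMYYY → (answer).

jtjYMYYYYMYYYYMYYYYMYYYYMYYYYMYYY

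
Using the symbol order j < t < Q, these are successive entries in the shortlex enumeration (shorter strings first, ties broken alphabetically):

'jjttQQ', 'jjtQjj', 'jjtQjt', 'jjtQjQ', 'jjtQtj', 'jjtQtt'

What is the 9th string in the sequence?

jjtQQt

Advancing 3 positions from jjtQtt through jjtQtt → jjtQtQ → jjtQQj reaches term 9.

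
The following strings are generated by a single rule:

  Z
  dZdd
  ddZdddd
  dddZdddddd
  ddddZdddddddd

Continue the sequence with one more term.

dddddZdddddddddd

Every step adds d to the front and dd to the end of the previous string.
So the next term is d·ddddZdddddddd·dd.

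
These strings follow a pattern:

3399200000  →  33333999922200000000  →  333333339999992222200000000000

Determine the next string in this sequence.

3333333333399999999222222200000000000000

The n-th term is 3n-1 3's then 2n 9's then 2n-1 2's then 3n+2 0's (n = 1, 2, …).
Setting n = 4 gives 11, 8, 7, 14 characters in each block.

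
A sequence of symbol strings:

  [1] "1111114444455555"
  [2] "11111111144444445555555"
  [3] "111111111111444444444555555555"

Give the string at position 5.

11111111111111111144444444444445555555555555

Term n consists of 3n 1's, followed by 2n+1 4's, followed by 2n+1 5's, where the shown terms are n = 2, 3, 4.
Setting n = 6 gives 18, 13, 13 characters in each block.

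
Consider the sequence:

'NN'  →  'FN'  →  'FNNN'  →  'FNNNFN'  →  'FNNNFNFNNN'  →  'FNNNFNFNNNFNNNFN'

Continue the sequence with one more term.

Each term (from the third on) is the previous term followed by the one before it: term 3 = FN·NN = FNNN.
Continuing: FNNNFNFNNNFNNNFN · FNNNFNFNNN gives term 7.

FNNNFNFNNNFNNNFNFNNNFNFNNN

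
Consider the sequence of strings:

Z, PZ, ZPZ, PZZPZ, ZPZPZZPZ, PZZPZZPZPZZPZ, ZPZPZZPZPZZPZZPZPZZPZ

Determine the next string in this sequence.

This is a Fibonacci-style word recurrence s(k) = s(k−2)·s(k−1): e.g. Z·PZ = ZPZ.
So term 8 is PZZPZZPZPZZPZ·ZPZPZZPZPZZPZZPZPZZPZ.

PZZPZZPZPZZPZZPZPZZPZPZZPZZPZPZZPZ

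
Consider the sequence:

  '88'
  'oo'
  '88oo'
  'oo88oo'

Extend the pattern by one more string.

From term 3 onward, concatenate the second-to-last term with the last: 88·oo = 88oo, oo·88oo = oo88oo, …
So term 5 is 88oo·oo88oo.

88oooo88oo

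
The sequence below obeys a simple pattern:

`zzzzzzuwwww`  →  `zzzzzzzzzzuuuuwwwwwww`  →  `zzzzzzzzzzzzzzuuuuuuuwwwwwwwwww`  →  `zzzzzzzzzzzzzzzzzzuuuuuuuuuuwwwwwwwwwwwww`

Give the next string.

The n-th term is 4n+2 z's then 3n-2 u's then 3n+1 w's (n = 1, 2, …).
For the next term, n = 5, so the run lengths are 22, 13, 16.

zzzzzzzzzzzzzzzzzzzzzzuuuuuuuuuuuuuwwwwwwwwwwwwwwww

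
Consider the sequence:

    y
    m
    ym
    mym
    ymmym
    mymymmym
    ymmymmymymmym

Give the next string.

mymymmymymmymmymymmym

Each term (from the third on) is the two preceding terms concatenated in order: term 3 = y·m = ym.
Continuing: mymymmym · ymmymmymymmym gives term 8.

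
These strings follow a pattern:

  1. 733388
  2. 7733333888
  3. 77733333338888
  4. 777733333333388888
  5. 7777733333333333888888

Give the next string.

77777733333333333338888888

The n-th term is n 7's then 2n+1 3's then n+1 8's (n = 1, 2, …).
Setting n = 6 gives 6, 13, 7 characters in each block.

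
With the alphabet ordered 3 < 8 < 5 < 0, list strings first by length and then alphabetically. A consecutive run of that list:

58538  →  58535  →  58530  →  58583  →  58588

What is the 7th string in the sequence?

Stepping forward 2 times from 58588: 58588 → 58585, then the target.

58580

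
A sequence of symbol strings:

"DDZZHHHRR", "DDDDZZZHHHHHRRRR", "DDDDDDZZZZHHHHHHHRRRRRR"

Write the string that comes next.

DDDDDDDDZZZZZHHHHHHHHHRRRRRRRR

The n-th term is 2n D's then n+1 Z's then 2n+1 H's then 2n R's (n = 1, 2, …).
Setting n = 4 gives 8, 5, 9, 8 characters in each block.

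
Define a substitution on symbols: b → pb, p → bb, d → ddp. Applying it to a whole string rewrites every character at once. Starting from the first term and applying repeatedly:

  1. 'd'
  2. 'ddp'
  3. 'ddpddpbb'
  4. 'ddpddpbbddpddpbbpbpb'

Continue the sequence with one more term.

φ(ddpddpbbddpddpbbpbpb) expands symbol-by-symbol to ddp ddp bb ddp ddp bb pb pb ddp ddp bb ddp ddp bb pb pb bb pb bb pb; joining the 20 pieces gives the next term.

ddpddpbbddpddpbbpbpbddpddpbbddpddpbbpbpbbbpbbbpb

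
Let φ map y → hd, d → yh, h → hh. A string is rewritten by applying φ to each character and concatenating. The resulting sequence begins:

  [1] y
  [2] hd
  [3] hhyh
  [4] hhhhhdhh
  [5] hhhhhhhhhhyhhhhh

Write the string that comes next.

Applying the rule to each of the 16 symbols of hhhhhhhhhhyhhhhh gives the pieces hh hh hh hh hh hh hh hh hh hh hd hh hh hh hh hh, which concatenate to the answer.

hhhhhhhhhhhhhhhhhhhhhdhhhhhhhhhh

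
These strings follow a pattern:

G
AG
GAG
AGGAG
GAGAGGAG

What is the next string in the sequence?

AGGAGGAGAGGAG

This is a Fibonacci-style word recurrence s(k) = s(k−2)·s(k−1): e.g. G·AG = GAG.
The next term joins AGGAG and GAGAGGAG.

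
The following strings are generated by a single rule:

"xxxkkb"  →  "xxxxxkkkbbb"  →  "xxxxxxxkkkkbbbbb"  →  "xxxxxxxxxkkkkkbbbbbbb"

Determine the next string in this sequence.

xxxxxxxxxxxkkkkkkbbbbbbbbb

Reading off run lengths: x runs 3, 5, 7, 9; k runs 2, 3, 4, 5; b runs 1, 3, 5, 7 — each is linear in n (n = 1, 2, …).
At n = 5 the blocks have lengths 11, 6, 9.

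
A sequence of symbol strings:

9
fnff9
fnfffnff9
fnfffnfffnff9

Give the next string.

Each term is the previous one with fnff prepended.
One more step from fnfffnfffnff9 gives the answer.

fnfffnfffnfffnff9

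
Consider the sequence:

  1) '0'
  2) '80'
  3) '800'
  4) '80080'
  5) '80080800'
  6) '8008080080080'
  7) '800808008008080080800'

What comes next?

8008080080080800808008008080080080

From term 3 onward, concatenate the last term with the second-to-last: 80·0 = 800, 800·80 = 80080, …
Continuing: 800808008008080080800 · 8008080080080 gives term 8.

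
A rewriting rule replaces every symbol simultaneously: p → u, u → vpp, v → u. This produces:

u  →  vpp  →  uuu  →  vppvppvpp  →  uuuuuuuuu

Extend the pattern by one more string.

Apply φ to uuuuuuuuu symbol by symbol: u→vpp, u→vpp, u→vpp, u→vpp, u→vpp, u→vpp, u→vpp, u→vpp, u→vpp; joined: vpp vpp vpp vpp vpp vpp vpp vpp vpp.

vppvppvppvppvppvppvppvppvpp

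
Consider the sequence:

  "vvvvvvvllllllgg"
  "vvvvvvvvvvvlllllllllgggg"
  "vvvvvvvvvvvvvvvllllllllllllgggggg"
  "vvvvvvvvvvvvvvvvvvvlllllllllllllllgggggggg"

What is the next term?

vvvvvvvvvvvvvvvvvvvvvvvllllllllllllllllllgggggggggg

Term n consists of 4n+3 v's, followed by 3n+3 l's, followed by 2n g's (n = 1, 2, …).
At n = 5 the blocks have lengths 23, 18, 10.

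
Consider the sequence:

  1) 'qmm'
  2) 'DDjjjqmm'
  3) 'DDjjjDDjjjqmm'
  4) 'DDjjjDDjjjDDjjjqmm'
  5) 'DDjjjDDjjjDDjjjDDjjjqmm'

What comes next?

DDjjjDDjjjDDjjjDDjjjDDjjjqmm

The strings grow by a fixed prefix DDjjj each time.
One more step from DDjjjDDjjjDDjjjDDjjjqmm gives the answer.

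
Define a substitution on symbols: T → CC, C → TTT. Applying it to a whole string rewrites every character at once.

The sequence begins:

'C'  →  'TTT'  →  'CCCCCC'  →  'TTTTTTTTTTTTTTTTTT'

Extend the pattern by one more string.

Rewriting the 18 symbols of TTTTTTTTTTTTTTTTTT one by one yields CC CC CC CC CC CC CC CC CC CC CC CC CC CC CC CC CC CC; concatenated:

CCCCCCCCCCCCCCCCCCCCCCCCCCCCCCCCCCCC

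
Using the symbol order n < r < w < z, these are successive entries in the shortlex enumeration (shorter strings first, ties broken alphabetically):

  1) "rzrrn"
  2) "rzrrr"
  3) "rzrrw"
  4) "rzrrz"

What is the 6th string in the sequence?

Advancing 2 positions from rzrrz through rzrrz → rzrwn reaches term 6.

rzrwr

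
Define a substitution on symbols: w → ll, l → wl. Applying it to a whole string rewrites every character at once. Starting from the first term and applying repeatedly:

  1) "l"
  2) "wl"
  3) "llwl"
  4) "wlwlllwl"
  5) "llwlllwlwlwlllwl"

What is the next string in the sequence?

wlwlllwlwlwlllwlllwlllwlwlwlllwl

Replace each of the 16 characters of llwlllwlwlwlllwl in place — wl wl ll wl wl wl ll wl ll wl ll wl wl wl ll wl — and concatenate.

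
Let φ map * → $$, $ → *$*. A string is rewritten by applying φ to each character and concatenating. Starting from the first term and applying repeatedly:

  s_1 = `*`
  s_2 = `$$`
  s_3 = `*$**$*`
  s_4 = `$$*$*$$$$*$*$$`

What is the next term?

Replace each of the 14 characters of $$*$*$$$$*$*$$ in place — *$* *$* $$ *$* $$ *$* *$* *$* *$* $$ *$* $$ *$* *$* — and concatenate.

*$**$*$$*$*$$*$**$**$**$*$$*$*$$*$**$*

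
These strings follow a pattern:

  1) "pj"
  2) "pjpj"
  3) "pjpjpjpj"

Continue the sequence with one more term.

s(k+1) = s(k)·s(k) — each term doubles the last.
So the next term is two copies of pjpjpjpj.

pjpjpjpjpjpjpjpj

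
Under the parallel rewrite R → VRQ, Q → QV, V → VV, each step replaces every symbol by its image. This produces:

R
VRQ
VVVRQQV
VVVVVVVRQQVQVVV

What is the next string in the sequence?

Applying the rule to each of the 15 symbols of VVVVVVVRQQVQVVV gives the pieces VV VV VV VV VV VV VV VRQ QV QV VV QV VV VV VV, which concatenate to the answer.

VVVVVVVVVVVVVVVRQQVQVVVQVVVVVVV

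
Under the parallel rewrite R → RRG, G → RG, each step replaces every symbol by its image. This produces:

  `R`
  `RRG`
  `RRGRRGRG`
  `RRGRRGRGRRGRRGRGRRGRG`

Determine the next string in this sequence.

Replace each of the 21 characters of RRGRRGRGRRGRRGRGRRGRG in place — RRG RRG RG RRG RRG RG RRG RG RRG RRG RG RRG RRG RG RRG RG RRG RRG RG RRG RG — and concatenate.

RRGRRGRGRRGRRGRGRRGRGRRGRRGRGRRGRRGRGRRGRGRRGRRGRGRRGRG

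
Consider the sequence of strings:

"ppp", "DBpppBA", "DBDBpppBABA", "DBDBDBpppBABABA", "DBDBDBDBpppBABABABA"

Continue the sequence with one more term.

Every step adds DB to the front and BA to the end of the previous string.
So the next term is DB·DBDBDBDBpppBABABABA·BA.

DBDBDBDBDBpppBABABABABA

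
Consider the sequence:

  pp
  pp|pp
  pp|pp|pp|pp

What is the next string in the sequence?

pp|pp|pp|pp|pp|pp|pp|pp

Each string is two copies of the previous one joined by '|'.
One more doubling of pp|pp|pp|pp gives the answer.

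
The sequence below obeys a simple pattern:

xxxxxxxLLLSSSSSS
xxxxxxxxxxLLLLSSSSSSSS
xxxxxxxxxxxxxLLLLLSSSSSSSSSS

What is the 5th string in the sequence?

Reading off run lengths: x runs 7, 10, 13; L runs 3, 4, 5; S runs 6, 8, 10 — each is linear in n, where the shown terms are n = 2, 3, 4.
At n = 6 the blocks have lengths 19, 7, 14.

xxxxxxxxxxxxxxxxxxxLLLLLLLSSSSSSSSSSSSSS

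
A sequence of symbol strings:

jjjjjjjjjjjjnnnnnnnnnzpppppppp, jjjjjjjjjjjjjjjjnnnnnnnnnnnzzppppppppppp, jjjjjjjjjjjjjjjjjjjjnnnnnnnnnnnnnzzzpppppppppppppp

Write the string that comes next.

jjjjjjjjjjjjjjjjjjjjjjjjnnnnnnnnnnnnnnnzzzzppppppppppppppppp

The n-th term is 4n j's then 2n+3 n's then n-2 z's then 3n-1 p's, where the shown terms are n = 3, 4, 5.
For the next term, n = 6, so the run lengths are 24, 15, 4, 17.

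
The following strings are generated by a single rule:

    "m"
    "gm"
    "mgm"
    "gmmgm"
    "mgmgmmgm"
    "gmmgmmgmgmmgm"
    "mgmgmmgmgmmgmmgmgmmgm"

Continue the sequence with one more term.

This is a Fibonacci-style word recurrence s(k) = s(k−2)·s(k−1): e.g. m·gm = mgm.
Continuing: gmmgmmgmgmmgm · mgmgmmgmgmmgmmgmgmmgm gives term 8.

gmmgmmgmgmmgmmgmgmmgmgmmgmmgmgmmgm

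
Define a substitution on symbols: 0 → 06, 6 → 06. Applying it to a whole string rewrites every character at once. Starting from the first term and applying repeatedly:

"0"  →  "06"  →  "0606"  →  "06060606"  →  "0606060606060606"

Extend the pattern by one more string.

φ(0606060606060606) expands symbol-by-symbol to 06 06 06 06 06 06 06 06 06 06 06 06 06 06 06 06; joining the 16 pieces gives the next term.

06060606060606060606060606060606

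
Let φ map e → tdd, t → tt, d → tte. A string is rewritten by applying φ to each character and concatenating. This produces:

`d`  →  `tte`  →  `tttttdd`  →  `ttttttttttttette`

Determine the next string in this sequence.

Rewriting the 16 symbols of ttttttttttttette one by one yields tt tt tt tt tt tt tt tt tt tt tt tt tdd tt tt tdd; concatenated:

tttttttttttttttttttttttttddtttttdd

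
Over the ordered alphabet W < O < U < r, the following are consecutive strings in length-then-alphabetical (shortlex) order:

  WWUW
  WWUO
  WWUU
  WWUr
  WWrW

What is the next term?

WWrO

Treat WWrW as a base-4 numeral over the given alphabet and add one, carrying through any trailing r's.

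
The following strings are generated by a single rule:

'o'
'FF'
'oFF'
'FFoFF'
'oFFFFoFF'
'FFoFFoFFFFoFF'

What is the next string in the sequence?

oFFFFoFFFFoFFoFFFFoFF

This is a Fibonacci-style word recurrence s(k) = s(k−2)·s(k−1): e.g. o·FF = oFF.
Continuing: oFFFFoFF · FFoFFoFFFFoFF gives term 7.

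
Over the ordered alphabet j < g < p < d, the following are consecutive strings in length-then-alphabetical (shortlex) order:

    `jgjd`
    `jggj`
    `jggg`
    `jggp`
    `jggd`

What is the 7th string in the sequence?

jgpg

Stepping forward 2 times from jggd: jggd → jgpj, then the target.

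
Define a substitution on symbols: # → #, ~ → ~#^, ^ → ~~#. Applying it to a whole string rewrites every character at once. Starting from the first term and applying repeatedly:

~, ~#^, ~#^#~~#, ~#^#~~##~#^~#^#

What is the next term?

~#^#~~##~#^~#^##~#^#~~#~#^#~~##

Replace each of the 15 characters of ~#^#~~##~#^~#^# in place — ~#^ # ~~# # ~#^ ~#^ # # ~#^ # ~~# ~#^ # ~~# # — and concatenate.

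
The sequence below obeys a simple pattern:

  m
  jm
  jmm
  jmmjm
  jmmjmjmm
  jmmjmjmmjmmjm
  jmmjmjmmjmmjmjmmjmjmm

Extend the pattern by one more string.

This is a Fibonacci-style word recurrence s(k) = s(k−1)·s(k−2): e.g. jm·m = jmm.
Continuing: jmmjmjmmjmmjmjmmjmjmm · jmmjmjmmjmmjm gives term 8.

jmmjmjmmjmmjmjmmjmjmmjmmjmjmmjmmjm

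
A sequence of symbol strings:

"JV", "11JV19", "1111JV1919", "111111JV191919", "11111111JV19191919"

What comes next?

1111111111JV1919191919

s(k+1) = 11·s(k)·19, so each term gains 11 as a prefix and 19 as a suffix.
So the next term is 11·11111111JV19191919·19.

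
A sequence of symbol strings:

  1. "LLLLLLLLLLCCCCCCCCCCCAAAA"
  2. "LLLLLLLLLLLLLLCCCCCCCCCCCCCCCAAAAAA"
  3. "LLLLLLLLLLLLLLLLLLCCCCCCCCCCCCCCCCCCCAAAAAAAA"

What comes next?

Term n consists of 4n+2 L's, followed by 4n+3 C's, followed by 2n A's, where the shown terms are n = 2, 3, 4.
Setting n = 5 gives 22, 23, 10 characters in each block.

LLLLLLLLLLLLLLLLLLLLLLCCCCCCCCCCCCCCCCCCCCCCCAAAAAAAAAA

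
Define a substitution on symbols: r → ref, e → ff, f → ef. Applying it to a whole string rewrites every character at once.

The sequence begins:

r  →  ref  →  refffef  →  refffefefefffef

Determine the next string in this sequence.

refffefefefffefffefffefefefffef

Applying the rule to each of the 15 symbols of refffefefefffef gives the pieces ref ff ef ef ef ff ef ff ef ff ef ef ef ff ef, which concatenate to the answer.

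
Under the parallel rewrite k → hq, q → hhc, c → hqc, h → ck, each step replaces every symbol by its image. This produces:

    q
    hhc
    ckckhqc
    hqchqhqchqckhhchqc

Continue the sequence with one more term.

φ(hqchqhqchqckhhchqc) expands symbol-by-symbol to ck hhc hqc ck hhc ck hhc hqc ck hhc hqc hq ck ck hqc ck hhc hqc; joining the 18 pieces gives the next term.

ckhhchqcckhhcckhhchqcckhhchqchqckckhqcckhhchqc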